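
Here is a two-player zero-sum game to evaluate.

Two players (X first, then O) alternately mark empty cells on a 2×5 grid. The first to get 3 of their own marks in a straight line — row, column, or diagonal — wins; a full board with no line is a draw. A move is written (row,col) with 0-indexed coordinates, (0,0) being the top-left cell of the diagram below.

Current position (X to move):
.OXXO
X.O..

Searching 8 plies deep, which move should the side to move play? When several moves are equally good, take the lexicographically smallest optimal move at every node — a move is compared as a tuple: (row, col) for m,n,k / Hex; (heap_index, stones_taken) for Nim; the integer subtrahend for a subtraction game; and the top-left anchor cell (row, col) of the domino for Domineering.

X's best at [.OXXO/X.O..]: (1,1)

p1 X@[.OXXO/X.O..]: (0,0)[XOXXO/X.O..]-1 (1,1)[.OXXO/XXO..]+0* (1,3)[.OXXO/X.OX.]+0 (1,4)[.OXXO/X.O.X]+0
p2 O@[.OXXO/XXO..]: (0,0)[OOXXO/XXO..]+0* (1,3)[.OXXO/XXOO.]+0 (1,4)[.OXXO/XXO.O]+0
p3 X@[OOXXO/XXO..]: (1,3)[OOXXO/XXOX.]+0* (1,4)[OOXXO/XXO.X]+0
p4 O@[OOXXO/XXOX.]: (1,4)[OOXXO/XXOXO]+0*
p5 X@[OOXXO/XXOXO] terminal +0; root [.OXXO/X.O..] d8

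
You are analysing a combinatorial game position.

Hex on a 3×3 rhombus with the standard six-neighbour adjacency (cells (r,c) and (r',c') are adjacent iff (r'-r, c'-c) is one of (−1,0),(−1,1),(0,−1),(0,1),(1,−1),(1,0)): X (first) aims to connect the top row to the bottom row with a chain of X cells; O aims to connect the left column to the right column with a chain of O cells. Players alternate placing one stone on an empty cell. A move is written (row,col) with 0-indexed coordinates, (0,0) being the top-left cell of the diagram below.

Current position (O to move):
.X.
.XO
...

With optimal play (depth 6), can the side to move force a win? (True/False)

ply 1, O at .X./.XO/... | (0,0)=-1→OX./.XO/...*; (0,2)=-1→.XO/.XO/...; (1,0)=-1→.X./OXO/...; (2,0)=-1→.X./.XO/O..; (2,1)=-1→.X./.XO/.O.; (2,2)=-1→.X./.XO/..O
ply 2, X at OX./.XO/... | (0,2)=+1→OXX/.XO/...*; (1,0)=+1→OX./XXO/...; (2,0)=+1→OX./.XO/X..; (2,1)=+1→OX./.XO/.X.; (2,2)=+1→OX./.XO/..X
ply 3, O at OXX/.XO/... | (1,0)=-1→OXX/OXO/...*; (2,0)=-1→OXX/.XO/O..; (2,1)=-1→OXX/.XO/.O.; (2,2)=-1→OXX/.XO/..O
ply 4, X at OXX/OXO/... | (2,0)=+1→OXX/OXO/X..*; (2,1)=+1→OXX/OXO/.X.; (2,2)=+1→OXX/OXO/..X
ply 5: OXX/OXO/X.. is terminal -1 (O); from .X./.XO/... depth 6

O winning at [.X./.XO/...]: False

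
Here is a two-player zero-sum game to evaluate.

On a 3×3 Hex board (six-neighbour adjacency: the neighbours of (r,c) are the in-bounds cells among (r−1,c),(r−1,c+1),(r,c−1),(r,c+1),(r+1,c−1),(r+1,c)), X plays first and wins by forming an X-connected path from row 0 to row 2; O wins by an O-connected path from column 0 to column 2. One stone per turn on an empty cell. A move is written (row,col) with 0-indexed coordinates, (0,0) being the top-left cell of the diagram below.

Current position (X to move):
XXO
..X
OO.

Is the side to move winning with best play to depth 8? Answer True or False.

X winning at [XXO/..X/OO.]: False

p1 X@[XXO/..X/OO.]: (1,0)[XXO/X.X/OO.]-1* (1,1)[XXO/.XX/OO.]-1 (2,2)[XXO/..X/OOX]-1
p2 O@[XXO/X.X/OO.]: (1,1)[XXO/XOX/OO.]+1* (2,2)[XXO/X.X/OOO]+1
p3 X@[XXO/XOX/OO.] terminal -1; root [XXO/..X/OO.] d8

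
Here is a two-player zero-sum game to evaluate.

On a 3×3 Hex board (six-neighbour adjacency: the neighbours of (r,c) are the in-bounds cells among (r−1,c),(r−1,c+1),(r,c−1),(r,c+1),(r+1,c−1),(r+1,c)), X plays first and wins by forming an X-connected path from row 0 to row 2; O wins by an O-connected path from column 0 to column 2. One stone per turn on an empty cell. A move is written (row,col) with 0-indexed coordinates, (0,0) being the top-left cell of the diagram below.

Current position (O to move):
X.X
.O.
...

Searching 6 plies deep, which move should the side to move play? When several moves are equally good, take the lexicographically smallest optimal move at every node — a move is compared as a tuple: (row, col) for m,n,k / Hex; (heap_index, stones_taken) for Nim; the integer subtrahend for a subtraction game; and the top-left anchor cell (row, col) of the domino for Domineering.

O's best at [X.X/.O./...]: (1,2)

ply 1, O at X.X/.O./... | (0,1)=-1→XOX/.O./...; (1,0)=-1→X.X/OO./...; (1,2)=+1→X.X/.OO/...*; (2,0)=-1→X.X/.O./O..; (2,1)=+1→X.X/.O./.O.; (2,2)=+1→X.X/.O./..O
ply 2, X at X.X/.OO/... | (0,1)=-1→XXX/.OO/...*; (1,0)=-1→X.X/XOO/...; (2,0)=-1→X.X/.OO/X..; (2,1)=-1→X.X/.OO/.X.; (2,2)=-1→X.X/.OO/..X
ply 3, O at XXX/.OO/... | (1,0)=+1→XXX/OOO/...*; (2,0)=+1→XXX/.OO/O..; (2,1)=+1→XXX/.OO/.O.; (2,2)=+1→XXX/.OO/..O
ply 4: XXX/OOO/... is terminal -1 (X); from X.X/.O./... depth 6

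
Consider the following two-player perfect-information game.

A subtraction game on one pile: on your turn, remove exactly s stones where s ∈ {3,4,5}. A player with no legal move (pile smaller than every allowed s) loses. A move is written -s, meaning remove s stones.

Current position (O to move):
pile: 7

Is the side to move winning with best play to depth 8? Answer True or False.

[7] O move#1: -3:-1/4, -4:-1/3, -5:+1/2*
[2] end (terminal -1, X#2); searched 7 to 8

O winning at [7]: True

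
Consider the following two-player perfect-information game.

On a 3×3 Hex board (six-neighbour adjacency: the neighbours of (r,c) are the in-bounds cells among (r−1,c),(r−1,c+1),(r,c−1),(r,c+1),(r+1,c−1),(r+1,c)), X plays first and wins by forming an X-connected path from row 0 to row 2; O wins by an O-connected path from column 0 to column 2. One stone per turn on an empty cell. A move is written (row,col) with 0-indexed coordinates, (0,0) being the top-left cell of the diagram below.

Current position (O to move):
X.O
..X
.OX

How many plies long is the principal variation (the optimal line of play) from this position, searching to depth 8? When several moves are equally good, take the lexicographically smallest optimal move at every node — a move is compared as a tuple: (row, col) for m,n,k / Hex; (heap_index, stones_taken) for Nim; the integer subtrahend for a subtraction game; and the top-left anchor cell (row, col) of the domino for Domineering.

[X.O/..X/.OX] O move#1: (0,1):-1/XOO/..X/.OX, (1,0):+1/X.O/O.X/.OX*, (1,1):+1/X.O/.OX/.OX, (2,0):-1/X.O/..X/OOX
[X.O/O.X/.OX] X move#2: (0,1):-1/XXO/O.X/.OX*, (1,1):-1/X.O/OXX/.OX, (2,0):-1/X.O/O.X/XOX
[XXO/O.X/.OX] O move#3: (1,1):+1/XXO/OOX/.OX*, (2,0):-1/XXO/O.X/OOX
[XXO/OOX/.OX] end (terminal -1, X#4); searched X.O/..X/.OX to 8

PV length from [X.O/..X/.OX]: 3 plies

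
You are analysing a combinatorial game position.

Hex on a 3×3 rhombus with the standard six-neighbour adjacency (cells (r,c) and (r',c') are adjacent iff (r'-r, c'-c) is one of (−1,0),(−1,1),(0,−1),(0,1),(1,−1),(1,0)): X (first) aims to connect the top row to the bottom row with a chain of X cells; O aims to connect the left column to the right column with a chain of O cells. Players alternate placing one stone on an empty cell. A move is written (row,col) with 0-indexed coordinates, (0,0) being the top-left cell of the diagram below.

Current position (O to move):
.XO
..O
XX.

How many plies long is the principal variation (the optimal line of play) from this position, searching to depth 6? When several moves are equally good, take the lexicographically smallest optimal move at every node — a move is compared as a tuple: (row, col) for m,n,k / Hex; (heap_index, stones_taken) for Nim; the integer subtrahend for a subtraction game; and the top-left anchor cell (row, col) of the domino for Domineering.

PV length from [.XO/..O/XX.]: 2 plies

ply 1, O at .XO/..O/XX. | (0,0)=-1→OXO/..O/XX.*; (1,0)=-1→.XO/O.O/XX.; (1,1)=-1→.XO/.OO/XX.; (2,2)=-1→.XO/..O/XXO
ply 2, X at OXO/..O/XX. | (1,0)=+1→OXO/X.O/XX.*; (1,1)=+1→OXO/.XO/XX.; (2,2)=+1→OXO/..O/XXX
ply 3: OXO/X.O/XX. is terminal -1 (O); from .XO/..O/XX. depth 6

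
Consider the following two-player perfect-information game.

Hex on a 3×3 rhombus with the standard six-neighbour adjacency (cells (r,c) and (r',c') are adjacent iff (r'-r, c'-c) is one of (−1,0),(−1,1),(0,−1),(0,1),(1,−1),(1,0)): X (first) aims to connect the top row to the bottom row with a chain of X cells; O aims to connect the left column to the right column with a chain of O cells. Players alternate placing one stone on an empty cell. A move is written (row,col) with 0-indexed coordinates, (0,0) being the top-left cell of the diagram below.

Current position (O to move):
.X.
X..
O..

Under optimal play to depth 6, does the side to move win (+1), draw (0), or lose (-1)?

[.X./X../O..] O move#1: (0,0):-1/OX./X../O.., (0,2):+1/.XO/X../O..*, (1,1):+1/.X./XO./O.., (1,2):+1/.X./X.O/O.., (2,1):+1/.X./X../OO., (2,2):+1/.X./X../O.O
[.XO/X../O..] X move#2: (0,0):-1/XXO/X../O..*, (1,1):-1/.XO/XX./O.., (1,2):-1/.XO/X.X/O.., (2,1):-1/.XO/X../OX., (2,2):-1/.XO/X../O.X
[XXO/X../O..] O move#3: (1,1):+1/XXO/XO./O..*, (1,2):+1/XXO/X.O/O.., (2,1):+1/XXO/X../OO., (2,2):+1/XXO/X../O.O
[XXO/XO./O..] end (terminal -1, X#4); searched .X./X../O.. to 6

value(.X./X../O.., O) = +1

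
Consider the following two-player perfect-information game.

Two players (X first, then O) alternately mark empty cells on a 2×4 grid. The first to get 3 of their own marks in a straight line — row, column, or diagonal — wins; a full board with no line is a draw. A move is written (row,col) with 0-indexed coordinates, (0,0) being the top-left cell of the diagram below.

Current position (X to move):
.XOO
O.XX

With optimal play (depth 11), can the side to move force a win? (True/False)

X winning at [.XOO/O.XX]: True

ply 1, X at .XOO/O.XX | (0,0)=+0→XXOO/O.XX; (1,1)=+1→.XOO/OXXX*
ply 2: .XOO/OXXX is terminal -1 (O); from .XOO/O.XX depth 11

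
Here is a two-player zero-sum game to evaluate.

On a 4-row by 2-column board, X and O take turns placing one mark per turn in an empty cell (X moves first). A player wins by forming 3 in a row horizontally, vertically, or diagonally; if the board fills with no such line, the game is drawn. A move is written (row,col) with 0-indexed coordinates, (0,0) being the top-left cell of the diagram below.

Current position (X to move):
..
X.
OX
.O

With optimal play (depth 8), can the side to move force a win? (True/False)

X winning at [../X./OX/.O]: False

ply 1, X at ../X./OX/.O | (0,0)=+0→X./X./OX/.O*; (0,1)=+0→.X/X./OX/.O; (1,1)=+0→../XX/OX/.O; (3,0)=+0→../X./OX/XO
ply 2, O at X./X./OX/.O | (0,1)=+0→XO/X./OX/.O*; (1,1)=+0→X./XO/OX/.O; (3,0)=+0→X./X./OX/OO
ply 3, X at XO/X./OX/.O | (1,1)=+0→XO/XX/OX/.O*; (3,0)=+0→XO/X./OX/XO
ply 4, O at XO/XX/OX/.O | (3,0)=+0→XO/XX/OX/OO*
ply 5: XO/XX/OX/OO is terminal +0 (X); from ../X./OX/.O depth 8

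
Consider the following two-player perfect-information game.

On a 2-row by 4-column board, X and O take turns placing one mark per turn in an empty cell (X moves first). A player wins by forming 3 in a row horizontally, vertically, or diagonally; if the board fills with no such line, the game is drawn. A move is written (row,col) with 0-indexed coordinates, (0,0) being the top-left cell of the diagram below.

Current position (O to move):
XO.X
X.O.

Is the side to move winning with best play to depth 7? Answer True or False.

p1 O@[XO.X/X.O.]: (0,2)[XOOX/X.O.]+0* (1,1)[XO.X/XOO.]+0 (1,3)[XO.X/X.OO]+0
p2 X@[XOOX/X.O.]: (1,1)[XOOX/XXO.]+0* (1,3)[XOOX/X.OX]+0
p3 O@[XOOX/XXO.]: (1,3)[XOOX/XXOO]+0*
p4 X@[XOOX/XXOO] terminal +0; root [XO.X/X.O.] d7

O winning at [XO.X/X.O.]: False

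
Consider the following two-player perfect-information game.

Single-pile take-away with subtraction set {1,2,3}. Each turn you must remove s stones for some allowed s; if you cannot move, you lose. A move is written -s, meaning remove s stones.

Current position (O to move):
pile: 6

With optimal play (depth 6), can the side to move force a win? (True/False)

O winning at [6]: True

p1 O@[6]: -1[5]-1 -2[4]+1* -3[3]-1
p2 X@[4]: -1[3]-1* -2[2]-1 -3[1]-1
p3 O@[3]: -1[2]-1 -2[1]-1 -3[0]+1*
p4 X@[0] terminal -1; root [6] d6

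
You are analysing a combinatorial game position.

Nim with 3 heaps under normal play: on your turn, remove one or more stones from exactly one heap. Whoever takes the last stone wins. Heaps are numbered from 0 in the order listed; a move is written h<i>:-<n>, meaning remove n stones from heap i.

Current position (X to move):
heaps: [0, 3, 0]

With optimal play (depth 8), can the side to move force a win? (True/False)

X winning at [(0,3,0)]: True

[(0,3,0)] X move#1: h1:-1:-1/(0,2,0), h1:-2:-1/(0,1,0), h1:-3:+1/(0,0,0)*
[(0,0,0)] end (terminal -1, O#2); searched (0,3,0) to 8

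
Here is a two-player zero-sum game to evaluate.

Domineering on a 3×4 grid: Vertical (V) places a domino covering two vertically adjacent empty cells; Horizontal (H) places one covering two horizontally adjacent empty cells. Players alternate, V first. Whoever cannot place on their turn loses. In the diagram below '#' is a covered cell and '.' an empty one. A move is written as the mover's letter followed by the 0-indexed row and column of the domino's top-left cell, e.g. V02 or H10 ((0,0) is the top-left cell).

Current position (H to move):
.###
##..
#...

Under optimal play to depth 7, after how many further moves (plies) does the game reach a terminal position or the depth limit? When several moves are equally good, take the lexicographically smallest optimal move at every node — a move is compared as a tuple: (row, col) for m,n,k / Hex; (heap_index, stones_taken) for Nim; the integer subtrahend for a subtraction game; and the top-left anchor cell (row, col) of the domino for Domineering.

PV length from [.###/##../#...]: 1 ply

p1 H@[.###/##../#...]: H12[.###/####/#...]+1* H21[.###/##../###.]-1 H22[.###/##../#.##]+1
p2 V@[.###/####/#...] terminal -1; root [.###/##../#...] d7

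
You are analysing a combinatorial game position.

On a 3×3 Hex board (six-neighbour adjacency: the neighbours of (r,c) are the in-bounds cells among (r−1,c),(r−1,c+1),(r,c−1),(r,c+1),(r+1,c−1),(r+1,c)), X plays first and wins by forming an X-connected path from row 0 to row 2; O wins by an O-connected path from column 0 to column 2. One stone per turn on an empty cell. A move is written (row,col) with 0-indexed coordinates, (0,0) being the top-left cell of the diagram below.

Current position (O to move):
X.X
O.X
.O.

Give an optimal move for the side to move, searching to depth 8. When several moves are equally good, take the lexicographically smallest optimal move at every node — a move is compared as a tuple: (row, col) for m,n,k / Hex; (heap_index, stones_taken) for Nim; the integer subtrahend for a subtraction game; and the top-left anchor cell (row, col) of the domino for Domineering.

ply 1, O at X.X/O.X/.O. | (0,1)=-1→XOX/O.X/.O.; (1,1)=-1→X.X/OOX/.O.; (2,0)=-1→X.X/O.X/OO.; (2,2)=+1→X.X/O.X/.OO*
ply 2, X at X.X/O.X/.OO | (0,1)=-1→XXX/O.X/.OO*; (1,1)=-1→X.X/OXX/.OO; (2,0)=-1→X.X/O.X/XOO
ply 3, O at XXX/O.X/.OO | (1,1)=+1→XXX/OOX/.OO*; (2,0)=+1→XXX/O.X/OOO
ply 4: XXX/OOX/.OO is terminal -1 (X); from X.X/O.X/.O. depth 8

O's best at [X.X/O.X/.O.]: (2,2)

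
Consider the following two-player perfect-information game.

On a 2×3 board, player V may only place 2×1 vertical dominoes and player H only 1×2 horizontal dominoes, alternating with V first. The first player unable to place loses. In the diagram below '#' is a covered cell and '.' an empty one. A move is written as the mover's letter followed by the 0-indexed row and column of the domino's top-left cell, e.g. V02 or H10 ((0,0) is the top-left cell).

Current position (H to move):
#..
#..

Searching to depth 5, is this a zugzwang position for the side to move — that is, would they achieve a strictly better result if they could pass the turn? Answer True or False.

zugzwang(#../#.., H) = False

[#../#..] H move#1: H01:+1/###/#..*, H11:+1/#../###
[###/#..] end (terminal -1, V#2); searched #../#.. to 5
suppose H passes — search the same position with V to move:
pass> [#../#..] V move#1: V01:+1/##./##.*, V02:+1/#.#/#.#
pass> [##./##.] end (terminal -1, H#2); searched #../#.. to 5
for H: play +1, pass -1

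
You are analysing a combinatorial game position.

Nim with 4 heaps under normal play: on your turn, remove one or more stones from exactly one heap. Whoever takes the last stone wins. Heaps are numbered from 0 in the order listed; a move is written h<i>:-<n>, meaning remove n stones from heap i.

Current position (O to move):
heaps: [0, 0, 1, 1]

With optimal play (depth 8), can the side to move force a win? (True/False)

O winning at [(0,0,1,1)]: False

ply 1, O at (0,0,1,1) | h2:-1=-1→(0,0,0,1)*; h3:-1=-1→(0,0,1,0)
ply 2, X at (0,0,0,1) | h3:-1=+1→(0,0,0,0)*
ply 3: (0,0,0,0) is terminal -1 (O); from (0,0,1,1) depth 8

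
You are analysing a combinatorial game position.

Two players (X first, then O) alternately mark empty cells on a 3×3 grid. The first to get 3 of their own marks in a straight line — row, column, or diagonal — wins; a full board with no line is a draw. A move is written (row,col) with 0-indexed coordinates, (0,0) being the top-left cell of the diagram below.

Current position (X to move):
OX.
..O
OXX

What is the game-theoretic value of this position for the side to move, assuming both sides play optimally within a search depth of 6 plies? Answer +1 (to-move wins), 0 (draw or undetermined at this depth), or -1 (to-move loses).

value(OX./..O/OXX, X) = +1

[OX./..O/OXX] X move#1: (0,2):-1/OXX/..O/OXX, (1,0):+0/OX./X.O/OXX, (1,1):+1/OX./.XO/OXX*
[OX./.XO/OXX] end (terminal -1, O#2); searched OX./..O/OXX to 6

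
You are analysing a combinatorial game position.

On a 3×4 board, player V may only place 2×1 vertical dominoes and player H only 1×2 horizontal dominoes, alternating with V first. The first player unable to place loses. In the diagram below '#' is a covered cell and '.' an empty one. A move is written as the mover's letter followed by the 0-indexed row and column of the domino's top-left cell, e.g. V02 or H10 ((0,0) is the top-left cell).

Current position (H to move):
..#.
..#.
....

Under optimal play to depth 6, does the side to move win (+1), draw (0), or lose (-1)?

value(..#./..#./...., H) = +1

p1 H@[..#./..#./....]: H00[###./..#./....]-1 H10[..#./###./....]+1* H20[..#./..#./##..]-1 H21[..#./..#./.##.]-1 H22[..#./..#./..##]-1
p2 V@[..#./###./....]: V03[..##/####/....]-1* V13[..#./####/...#]-1
p3 H@[..##/####/....]: H00[####/####/....]+1* H20[..##/####/##..]+1 H21[..##/####/.##.]+1 H22[..##/####/..##]+1
p4 V@[####/####/....] terminal -1; root [..#./..#./....] d6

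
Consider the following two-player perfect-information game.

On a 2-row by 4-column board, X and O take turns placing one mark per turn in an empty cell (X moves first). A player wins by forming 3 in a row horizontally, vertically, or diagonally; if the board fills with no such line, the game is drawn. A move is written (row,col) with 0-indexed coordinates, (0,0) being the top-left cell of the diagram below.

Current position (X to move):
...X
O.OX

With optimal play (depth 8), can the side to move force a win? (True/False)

X winning at [...X/O.OX]: False

p1 X@[...X/O.OX]: (0,0)[X..X/O.OX]-1 (0,1)[.X.X/O.OX]-1 (0,2)[..XX/O.OX]-1 (1,1)[...X/OXOX]+0*
p2 O@[...X/OXOX]: (0,0)[O..X/OXOX]+0* (0,1)[.O.X/OXOX]+0 (0,2)[..OX/OXOX]+0
p3 X@[O..X/OXOX]: (0,1)[OX.X/OXOX]+0* (0,2)[O.XX/OXOX]+0
p4 O@[OX.X/OXOX]: (0,2)[OXOX/OXOX]+0*
p5 X@[OXOX/OXOX] terminal +0; root [...X/O.OX] d8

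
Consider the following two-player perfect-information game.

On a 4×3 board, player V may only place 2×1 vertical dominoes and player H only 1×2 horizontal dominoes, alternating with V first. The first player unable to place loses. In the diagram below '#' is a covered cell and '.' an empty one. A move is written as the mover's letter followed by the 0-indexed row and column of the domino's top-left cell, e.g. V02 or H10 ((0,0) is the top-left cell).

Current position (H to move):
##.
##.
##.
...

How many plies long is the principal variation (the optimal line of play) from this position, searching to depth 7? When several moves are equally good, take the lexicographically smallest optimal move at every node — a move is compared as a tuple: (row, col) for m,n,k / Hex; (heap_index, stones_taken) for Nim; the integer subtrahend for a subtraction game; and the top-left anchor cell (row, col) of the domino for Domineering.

PV length from [##./##./##./...]: 2 plies

[##./##./##./...] H move#1: H30:-1/##./##./##./##.*, H31:-1/##./##./##./.##
[##./##./##./##.] V move#2: V02:+1/###/###/##./##.*, V12:+1/##./###/###/##., V22:+1/##./##./###/###
[###/###/##./##.] end (terminal -1, H#3); searched ##./##./##./... to 7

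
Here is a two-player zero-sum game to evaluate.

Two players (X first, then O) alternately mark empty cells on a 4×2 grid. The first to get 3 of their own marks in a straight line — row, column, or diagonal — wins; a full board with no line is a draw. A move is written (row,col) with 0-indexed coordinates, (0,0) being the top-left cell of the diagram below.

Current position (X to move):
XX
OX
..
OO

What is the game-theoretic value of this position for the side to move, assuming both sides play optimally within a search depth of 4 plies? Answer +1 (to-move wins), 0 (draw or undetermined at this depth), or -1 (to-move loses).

ply 1, X at XX/OX/../OO | (2,0)=+0→XX/OX/X./OO; (2,1)=+1→XX/OX/.X/OO*
ply 2: XX/OX/.X/OO is terminal -1 (O); from XX/OX/../OO depth 4

value(XX/OX/../OO, X) = +1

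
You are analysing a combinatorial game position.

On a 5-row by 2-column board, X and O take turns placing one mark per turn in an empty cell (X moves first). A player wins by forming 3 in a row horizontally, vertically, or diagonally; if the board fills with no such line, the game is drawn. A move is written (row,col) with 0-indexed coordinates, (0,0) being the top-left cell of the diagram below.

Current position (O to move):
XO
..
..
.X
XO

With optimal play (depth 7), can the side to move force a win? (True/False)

[XO/../../.X/XO] O move#1: (1,0):+0/XO/O./../.X/XO*, (1,1):+0/XO/.O/../.X/XO, (2,0):+0/XO/../O./.X/XO, (2,1):+0/XO/../.O/.X/XO, (3,0):+0/XO/../../OX/XO
[XO/O./../.X/XO] X move#2: (1,1):+0/XO/OX/../.X/XO*, (2,0):+0/XO/O./X./.X/XO, (2,1):+0/XO/O./.X/.X/XO, (3,0):+0/XO/O./../XX/XO
[XO/OX/../.X/XO] O move#3: (2,0):-1/XO/OX/O./.X/XO, (2,1):+0/XO/OX/.O/.X/XO*, (3,0):-1/XO/OX/../OX/XO
[XO/OX/.O/.X/XO] X move#4: (2,0):+0/XO/OX/XO/.X/XO*, (3,0):+0/XO/OX/.O/XX/XO
[XO/OX/XO/.X/XO] O move#5: (3,0):+0/XO/OX/XO/OX/XO*
[XO/OX/XO/OX/XO] end (terminal +0, X#6); searched XO/../../.X/XO to 7

O winning at [XO/../../.X/XO]: False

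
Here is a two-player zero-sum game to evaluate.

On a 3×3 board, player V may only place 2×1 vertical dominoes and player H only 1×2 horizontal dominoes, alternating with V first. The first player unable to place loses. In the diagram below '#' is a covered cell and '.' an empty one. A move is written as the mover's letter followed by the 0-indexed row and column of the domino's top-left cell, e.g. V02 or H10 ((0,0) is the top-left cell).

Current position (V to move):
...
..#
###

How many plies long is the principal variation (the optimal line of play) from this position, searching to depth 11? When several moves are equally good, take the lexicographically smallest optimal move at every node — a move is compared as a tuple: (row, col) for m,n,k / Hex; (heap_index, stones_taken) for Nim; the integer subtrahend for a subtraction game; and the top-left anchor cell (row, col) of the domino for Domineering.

PV length from [.../..#/###]: 1 ply

p1 V@[.../..#/###]: V00[#../#.#/###]-1 V01[.#./.##/###]+1*
p2 H@[.#./.##/###] terminal -1; root [.../..#/###] d11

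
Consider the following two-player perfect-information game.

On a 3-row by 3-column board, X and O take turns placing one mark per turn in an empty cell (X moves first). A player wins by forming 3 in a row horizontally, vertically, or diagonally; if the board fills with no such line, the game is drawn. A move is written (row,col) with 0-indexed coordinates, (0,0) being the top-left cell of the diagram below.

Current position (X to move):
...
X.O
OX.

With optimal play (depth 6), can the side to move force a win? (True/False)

X winning at [.../X.O/OX.]: False

ply 1, X at .../X.O/OX. | (0,0)=-1→X../X.O/OX.; (0,1)=+0→.X./X.O/OX.*; (0,2)=+0→..X/X.O/OX.; (1,1)=+0→.../XXO/OX.; (2,2)=+0→.../X.O/OXX
ply 2, O at .X./X.O/OX. | (0,0)=-1→OX./X.O/OX.; (0,2)=-1→.XO/X.O/OX.; (1,1)=+0→.X./XOO/OX.*; (2,2)=-1→.X./X.O/OXO
ply 3, X at .X./XOO/OX. | (0,0)=-1→XX./XOO/OX.; (0,2)=+0→.XX/XOO/OX.*; (2,2)=-1→.X./XOO/OXX
ply 4, O at .XX/XOO/OX. | (0,0)=+0→OXX/XOO/OX.*; (2,2)=-1→.XX/XOO/OXO
ply 5, X at OXX/XOO/OX. | (2,2)=+0→OXX/XOO/OXX*
ply 6: OXX/XOO/OXX is terminal +0 (O); from .../X.O/OX. depth 6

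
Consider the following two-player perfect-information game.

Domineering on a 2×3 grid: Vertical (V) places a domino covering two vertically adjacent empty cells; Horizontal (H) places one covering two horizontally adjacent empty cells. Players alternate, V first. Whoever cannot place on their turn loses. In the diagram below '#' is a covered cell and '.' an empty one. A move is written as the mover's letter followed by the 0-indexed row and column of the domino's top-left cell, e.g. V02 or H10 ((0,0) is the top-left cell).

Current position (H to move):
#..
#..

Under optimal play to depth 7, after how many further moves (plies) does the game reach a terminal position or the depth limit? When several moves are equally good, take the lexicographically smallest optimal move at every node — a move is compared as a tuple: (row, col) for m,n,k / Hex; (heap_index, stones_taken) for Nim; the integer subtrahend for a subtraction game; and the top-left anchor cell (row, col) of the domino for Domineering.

ply 1, H at #../#.. | H01=+1→###/#..*; H11=+1→#../###
ply 2: ###/#.. is terminal -1 (V); from #../#.. depth 7

PV length from [#../#..]: 1 ply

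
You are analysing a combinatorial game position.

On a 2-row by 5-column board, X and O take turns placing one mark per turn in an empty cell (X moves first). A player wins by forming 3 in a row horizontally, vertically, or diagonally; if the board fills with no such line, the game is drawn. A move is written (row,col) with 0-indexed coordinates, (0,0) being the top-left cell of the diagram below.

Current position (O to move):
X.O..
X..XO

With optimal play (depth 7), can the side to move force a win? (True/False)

[X.O../X..XO] O move#1: (0,1):+0/XOO../X..XO, (0,3):+1/X.OO./X..XO*, (0,4):+0/X.O.O/X..XO, (1,1):+0/X.O../XO.XO, (1,2):+0/X.O../X.OXO
[X.OO./X..XO] X move#2: (0,1):-1/XXOO./X..XO*, (0,4):-1/X.OOX/X..XO, (1,1):-1/X.OO./XX.XO, (1,2):-1/X.OO./X.XXO
[XXOO./X..XO] O move#3: (0,4):+1/XXOOO/X..XO*, (1,1):+0/XXOO./XO.XO, (1,2):+0/XXOO./X.OXO
[XXOOO/X..XO] end (terminal -1, X#4); searched X.O../X..XO to 7

O winning at [X.O../X..XO]: True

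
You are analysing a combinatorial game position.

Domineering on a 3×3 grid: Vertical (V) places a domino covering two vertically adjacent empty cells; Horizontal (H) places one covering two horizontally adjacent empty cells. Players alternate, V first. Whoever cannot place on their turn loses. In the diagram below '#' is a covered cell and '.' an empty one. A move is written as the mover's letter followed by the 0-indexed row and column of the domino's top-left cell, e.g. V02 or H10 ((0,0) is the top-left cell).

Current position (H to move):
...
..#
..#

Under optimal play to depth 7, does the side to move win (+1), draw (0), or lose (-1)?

value(.../..#/..#, H) = +1

p1 H@[.../..#/..#]: H00[##./..#/..#]-1 H01[.##/..#/..#]-1 H10[.../###/..#]+1* H20[.../..#/###]-1
p2 V@[.../###/..#] terminal -1; root [.../..#/..#] d7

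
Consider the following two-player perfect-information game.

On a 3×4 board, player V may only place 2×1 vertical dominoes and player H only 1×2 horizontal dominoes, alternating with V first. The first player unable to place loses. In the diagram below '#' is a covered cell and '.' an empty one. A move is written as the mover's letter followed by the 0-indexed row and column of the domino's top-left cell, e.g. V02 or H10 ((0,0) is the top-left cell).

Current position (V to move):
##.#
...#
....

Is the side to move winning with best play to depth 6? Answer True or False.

ply 1, V at ##.#/...#/.... | V02=-1→####/..##/....; V10=-1→##.#/#..#/#...; V11=+1→##.#/.#.#/.#..*; V12=-1→##.#/..##/..#.
ply 2, H at ##.#/.#.#/.#.. | H22=-1→##.#/.#.#/.###*
ply 3, V at ##.#/.#.#/.### | V02=+1→####/.###/.###*; V10=+1→##.#/##.#/####
ply 4: ####/.###/.### is terminal -1 (H); from ##.#/...#/.... depth 6

V winning at [##.#/...#/....]: True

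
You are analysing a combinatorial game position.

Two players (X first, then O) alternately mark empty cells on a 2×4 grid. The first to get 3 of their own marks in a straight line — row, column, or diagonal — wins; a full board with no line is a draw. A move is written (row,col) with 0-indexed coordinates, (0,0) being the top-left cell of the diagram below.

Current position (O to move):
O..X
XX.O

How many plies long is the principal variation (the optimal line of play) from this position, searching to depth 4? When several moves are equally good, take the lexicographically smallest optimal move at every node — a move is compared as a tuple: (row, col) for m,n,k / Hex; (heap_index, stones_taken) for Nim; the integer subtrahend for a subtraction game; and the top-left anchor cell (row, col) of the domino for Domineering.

ply 1, O at O..X/XX.O | (0,1)=-1→OO.X/XX.O; (0,2)=-1→O.OX/XX.O; (1,2)=+0→O..X/XXOO*
ply 2, X at O..X/XXOO | (0,1)=+0→OX.X/XXOO*; (0,2)=+0→O.XX/XXOO
ply 3, O at OX.X/XXOO | (0,2)=+0→OXOX/XXOO*
ply 4: OXOX/XXOO is terminal +0 (X); from O..X/XX.O depth 4

PV length from [O..X/XX.O]: 3 plies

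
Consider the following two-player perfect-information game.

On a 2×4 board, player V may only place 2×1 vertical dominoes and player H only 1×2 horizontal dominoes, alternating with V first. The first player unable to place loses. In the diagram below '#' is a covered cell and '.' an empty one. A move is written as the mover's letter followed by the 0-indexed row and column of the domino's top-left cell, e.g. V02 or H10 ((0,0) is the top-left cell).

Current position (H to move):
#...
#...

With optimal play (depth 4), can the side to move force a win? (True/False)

H winning at [#.../#...]: True

[#.../#...] H move#1: H01:+1/###./#...*, H02:+1/#.##/#..., H11:+1/#.../###., H12:+1/#.../#.##
[###./#...] V move#2: V03:-1/####/#..#*
[####/#..#] H move#3: H11:+1/####/####*
[####/####] end (terminal -1, V#4); searched #.../#... to 4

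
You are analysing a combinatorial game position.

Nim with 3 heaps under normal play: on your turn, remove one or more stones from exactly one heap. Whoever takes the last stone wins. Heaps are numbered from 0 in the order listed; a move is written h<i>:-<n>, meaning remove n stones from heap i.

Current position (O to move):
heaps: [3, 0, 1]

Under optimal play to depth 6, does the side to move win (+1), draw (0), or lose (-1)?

value((3,0,1), O) = +1

ply 1, O at (3,0,1) | h0:-1=-1→(2,0,1); h0:-2=+1→(1,0,1)*; h0:-3=-1→(0,0,1); h2:-1=-1→(3,0,0)
ply 2, X at (1,0,1) | h0:-1=-1→(0,0,1)*; h2:-1=-1→(1,0,0)
ply 3, O at (0,0,1) | h2:-1=+1→(0,0,0)*
ply 4: (0,0,0) is terminal -1 (X); from (3,0,1) depth 6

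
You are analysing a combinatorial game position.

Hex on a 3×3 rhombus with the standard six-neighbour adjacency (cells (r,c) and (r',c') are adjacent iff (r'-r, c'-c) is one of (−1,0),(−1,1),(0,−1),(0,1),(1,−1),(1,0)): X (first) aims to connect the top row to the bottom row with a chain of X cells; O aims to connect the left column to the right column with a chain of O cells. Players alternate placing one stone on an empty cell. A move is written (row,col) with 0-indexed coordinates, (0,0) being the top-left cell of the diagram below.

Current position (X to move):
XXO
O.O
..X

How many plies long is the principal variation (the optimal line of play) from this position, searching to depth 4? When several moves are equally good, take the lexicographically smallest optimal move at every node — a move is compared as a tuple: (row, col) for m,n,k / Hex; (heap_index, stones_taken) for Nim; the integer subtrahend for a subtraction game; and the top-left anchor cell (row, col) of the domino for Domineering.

ply 1, X at XXO/O.O/..X | (1,1)=+1→XXO/OXO/..X*; (2,0)=-1→XXO/O.O/X.X; (2,1)=-1→XXO/O.O/.XX
ply 2, O at XXO/OXO/..X | (2,0)=-1→XXO/OXO/O.X*; (2,1)=-1→XXO/OXO/.OX
ply 3, X at XXO/OXO/O.X | (2,1)=+1→XXO/OXO/OXX*
ply 4: XXO/OXO/OXX is terminal -1 (O); from XXO/O.O/..X depth 4

PV length from [XXO/O.O/..X]: 3 plies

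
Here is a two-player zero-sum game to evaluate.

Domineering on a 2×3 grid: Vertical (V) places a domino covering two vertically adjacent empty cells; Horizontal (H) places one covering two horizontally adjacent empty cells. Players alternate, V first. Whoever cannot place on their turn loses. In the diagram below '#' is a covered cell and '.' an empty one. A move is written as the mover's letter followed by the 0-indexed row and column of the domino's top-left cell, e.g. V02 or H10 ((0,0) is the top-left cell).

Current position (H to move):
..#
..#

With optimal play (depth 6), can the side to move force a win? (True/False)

H winning at [..#/..#]: True

[..#/..#] H move#1: H00:+1/###/..#*, H10:+1/..#/###
[###/..#] end (terminal -1, V#2); searched ..#/..# to 6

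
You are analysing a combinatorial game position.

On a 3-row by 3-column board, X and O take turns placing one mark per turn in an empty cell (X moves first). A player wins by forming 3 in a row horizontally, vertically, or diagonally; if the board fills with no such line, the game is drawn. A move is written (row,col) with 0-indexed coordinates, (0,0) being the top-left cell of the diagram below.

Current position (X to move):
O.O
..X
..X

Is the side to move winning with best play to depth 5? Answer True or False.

ply 1, X at O.O/..X/..X | (0,1)=-1→OXO/..X/..X*; (1,0)=-1→O.O/X.X/..X; (1,1)=-1→O.O/.XX/..X; (2,0)=-1→O.O/..X/X.X; (2,1)=-1→O.O/..X/.XX
ply 2, O at OXO/..X/..X | (1,0)=+0→OXO/O.X/..X; (1,1)=+0→OXO/.OX/..X; (2,0)=+1→OXO/..X/O.X*; (2,1)=+0→OXO/..X/.OX
ply 3, X at OXO/..X/O.X | (1,0)=-1→OXO/X.X/O.X*; (1,1)=-1→OXO/.XX/O.X; (2,1)=-1→OXO/..X/OXX
ply 4, O at OXO/X.X/O.X | (1,1)=+1→OXO/XOX/O.X*; (2,1)=-1→OXO/X.X/OOX
ply 5: OXO/XOX/O.X is terminal -1 (X); from O.O/..X/..X depth 5

X winning at [O.O/..X/..X]: False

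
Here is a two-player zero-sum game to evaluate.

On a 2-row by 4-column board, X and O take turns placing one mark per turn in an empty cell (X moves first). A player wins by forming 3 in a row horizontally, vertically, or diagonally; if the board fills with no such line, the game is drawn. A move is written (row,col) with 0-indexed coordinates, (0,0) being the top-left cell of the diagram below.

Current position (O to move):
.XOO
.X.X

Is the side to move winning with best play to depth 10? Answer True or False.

O winning at [.XOO/.X.X]: False

[.XOO/.X.X] O move#1: (0,0):-1/OXOO/.X.X, (1,0):-1/.XOO/OX.X, (1,2):+0/.XOO/.XOX*
[.XOO/.XOX] X move#2: (0,0):+0/XXOO/.XOX*, (1,0):+0/.XOO/XXOX
[XXOO/.XOX] O move#3: (1,0):+0/XXOO/OXOX*
[XXOO/OXOX] end (terminal +0, X#4); searched .XOO/.X.X to 10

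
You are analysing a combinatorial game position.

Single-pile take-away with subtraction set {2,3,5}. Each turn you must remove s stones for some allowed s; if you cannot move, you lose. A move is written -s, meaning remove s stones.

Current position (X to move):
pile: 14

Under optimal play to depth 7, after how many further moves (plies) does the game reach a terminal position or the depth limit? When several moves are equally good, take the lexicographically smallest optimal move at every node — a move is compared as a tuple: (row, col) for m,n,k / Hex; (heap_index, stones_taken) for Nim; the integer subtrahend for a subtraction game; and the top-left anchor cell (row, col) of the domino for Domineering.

p1 X@[14]: -2[12]-1* -3[11]-1 -5[9]-1
p2 O@[12]: -2[10]-1 -3[9]-1 -5[7]+1*
p3 X@[7]: -2[5]-1* -3[4]-1 -5[2]-1
p4 O@[5]: -2[3]-1 -3[2]-1 -5[0]+1*
p5 X@[0] terminal -1; root [14] d7

PV length from [14]: 4 plies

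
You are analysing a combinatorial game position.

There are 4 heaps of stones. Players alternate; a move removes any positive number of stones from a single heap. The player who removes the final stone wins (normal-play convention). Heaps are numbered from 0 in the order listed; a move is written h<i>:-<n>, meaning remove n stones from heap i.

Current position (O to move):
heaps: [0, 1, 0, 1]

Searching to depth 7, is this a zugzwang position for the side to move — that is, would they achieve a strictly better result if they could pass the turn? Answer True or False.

p1 O@[(0,1,0,1)]: h1:-1[(0,0,0,1)]-1* h3:-1[(0,1,0,0)]-1
p2 X@[(0,0,0,1)]: h3:-1[(0,0,0,0)]+1*
p3 O@[(0,0,0,0)] terminal -1; root [(0,1,0,1)] d7
if O skipped the turn, X would face:
~ p1 X@[(0,1,0,1)]: h1:-1[(0,0,0,1)]-1* h3:-1[(0,1,0,0)]-1
~ p2 O@[(0,0,0,1)]: h3:-1[(0,0,0,0)]+1*
~ p3 X@[(0,0,0,0)] terminal -1; root [(0,1,0,1)] d7
compare (O): move=-1 vs pass=+1

zugzwang((0,1,0,1), O) = True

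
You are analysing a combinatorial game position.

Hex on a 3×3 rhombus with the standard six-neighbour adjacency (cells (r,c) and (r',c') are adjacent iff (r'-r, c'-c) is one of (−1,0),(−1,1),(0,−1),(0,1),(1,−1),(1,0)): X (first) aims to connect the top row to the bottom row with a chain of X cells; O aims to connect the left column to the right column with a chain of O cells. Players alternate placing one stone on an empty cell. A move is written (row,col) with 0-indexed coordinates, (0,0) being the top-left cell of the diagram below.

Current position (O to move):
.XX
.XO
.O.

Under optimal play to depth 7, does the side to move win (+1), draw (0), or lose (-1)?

value(.XX/.XO/.O., O) = +1

[.XX/.XO/.O.] O move#1: (0,0):-1/OXX/.XO/.O., (1,0):-1/.XX/OXO/.O., (2,0):+1/.XX/.XO/OO.*, (2,2):-1/.XX/.XO/.OO
[.XX/.XO/OO.] end (terminal -1, X#2); searched .XX/.XO/.O. to 7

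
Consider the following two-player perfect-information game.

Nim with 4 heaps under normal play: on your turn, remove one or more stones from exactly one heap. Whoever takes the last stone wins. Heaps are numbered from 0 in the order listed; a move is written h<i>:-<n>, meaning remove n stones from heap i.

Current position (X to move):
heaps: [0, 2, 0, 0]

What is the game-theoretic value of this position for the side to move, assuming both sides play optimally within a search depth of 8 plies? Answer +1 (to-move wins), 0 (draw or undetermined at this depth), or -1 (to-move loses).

value((0,2,0,0), X) = +1

p1 X@[(0,2,0,0)]: h1:-1[(0,1,0,0)]-1 h1:-2[(0,0,0,0)]+1*
p2 O@[(0,0,0,0)] terminal -1; root [(0,2,0,0)] d8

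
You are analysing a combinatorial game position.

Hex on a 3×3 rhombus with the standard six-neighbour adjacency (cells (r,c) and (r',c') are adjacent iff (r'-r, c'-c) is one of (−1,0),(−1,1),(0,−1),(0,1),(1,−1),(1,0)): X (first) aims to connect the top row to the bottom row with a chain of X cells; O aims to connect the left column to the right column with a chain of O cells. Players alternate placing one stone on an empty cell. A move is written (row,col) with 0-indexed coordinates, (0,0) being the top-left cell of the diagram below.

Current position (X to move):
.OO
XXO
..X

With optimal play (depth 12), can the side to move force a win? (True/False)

[.OO/XXO/..X] X move#1: (0,0):+1/XOO/XXO/..X*, (2,0):-1/.OO/XXO/X.X, (2,1):-1/.OO/XXO/.XX
[XOO/XXO/..X] O move#2: (2,0):-1/XOO/XXO/O.X*, (2,1):-1/XOO/XXO/.OX
[XOO/XXO/O.X] X move#3: (2,1):+1/XOO/XXO/OXX*
[XOO/XXO/OXX] end (terminal -1, O#4); searched .OO/XXO/..X to 12

X winning at [.OO/XXO/..X]: True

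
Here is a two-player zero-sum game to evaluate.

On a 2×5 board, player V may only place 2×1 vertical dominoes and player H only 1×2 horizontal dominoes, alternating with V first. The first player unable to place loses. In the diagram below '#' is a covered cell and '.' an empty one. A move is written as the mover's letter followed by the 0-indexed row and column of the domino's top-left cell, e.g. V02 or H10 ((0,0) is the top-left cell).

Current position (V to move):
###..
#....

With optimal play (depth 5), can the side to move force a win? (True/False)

[###../#....] V move#1: V03:+1/####./#..#.*, V04:-1/###.#/#...#
[####./#..#.] H move#2: H11:-1/####./####.*
[####./####.] V move#3: V04:+1/#####/#####*
[#####/#####] end (terminal -1, H#4); searched ###../#.... to 5

V winning at [###../#....]: True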